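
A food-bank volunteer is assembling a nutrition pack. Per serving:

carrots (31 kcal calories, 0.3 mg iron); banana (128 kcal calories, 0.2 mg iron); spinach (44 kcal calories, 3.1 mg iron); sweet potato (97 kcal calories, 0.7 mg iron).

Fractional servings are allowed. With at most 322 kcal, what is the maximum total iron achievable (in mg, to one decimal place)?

Iron per kcal: spinach 0.07045, carrots 0.009677, sweet potato 0.007216, banana 0.001563.
With no serving limits, spend the whole calories allowance on spinach: 322 kcal / 44 kcal × 3.1 mg = 22.7 mg.

22.7 mg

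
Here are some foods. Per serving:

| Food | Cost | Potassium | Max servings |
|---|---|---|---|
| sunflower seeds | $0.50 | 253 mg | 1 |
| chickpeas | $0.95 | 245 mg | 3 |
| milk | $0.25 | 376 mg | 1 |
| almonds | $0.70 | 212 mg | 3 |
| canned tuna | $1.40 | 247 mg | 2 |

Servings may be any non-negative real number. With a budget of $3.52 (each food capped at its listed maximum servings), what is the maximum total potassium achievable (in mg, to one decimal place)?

Potassium per dollar: milk 1504, sunflower seeds 506, almonds 302.9, chickpeas 257.9, canned tuna 176.4.
Take 1 serving of milk: spends $0.25, +376.0 mg potassium (running total 376.0 mg).
Take 1 serving of sunflower seeds: spends $0.50, +253.0 mg potassium (running total 629.0 mg).
Take 3 servings of almonds: spends $2.10, +636.0 mg potassium (running total 1265.0 mg).
Take 0.7053 servings of chickpeas: spends $0.67, +172.8 mg potassium (running total 1437.8 mg).
Greedy by best ratio exhausts the cost allowance optimally: 1437.8 mg.

1437.8 mg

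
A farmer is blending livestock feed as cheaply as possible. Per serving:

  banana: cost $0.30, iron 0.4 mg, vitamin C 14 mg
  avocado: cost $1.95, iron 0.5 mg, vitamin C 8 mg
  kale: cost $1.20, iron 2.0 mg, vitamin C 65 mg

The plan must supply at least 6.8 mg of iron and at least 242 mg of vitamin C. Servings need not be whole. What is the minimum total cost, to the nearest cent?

$4.47

This is a tiny linear program; its minimum lies at a vertex of the feasible set. List the vertices and price them.
banana only: max(6.8/0.4, 242/14) = 17.29 servings → $5.19.
avocado only: max(6.8/0.5, 242/8) = 30.25 servings → $58.99.
kale only: max(6.8/2.0, 242/65) = 3.723 servings → $4.47.
banana + avocado with both targets exact would need a negative amount; discard.
banana + kale with both targets exact would need a negative amount; discard.
avocado + kale with both targets exact would need a negative amount; discard.
The minimum over all feasible corners is $4.47.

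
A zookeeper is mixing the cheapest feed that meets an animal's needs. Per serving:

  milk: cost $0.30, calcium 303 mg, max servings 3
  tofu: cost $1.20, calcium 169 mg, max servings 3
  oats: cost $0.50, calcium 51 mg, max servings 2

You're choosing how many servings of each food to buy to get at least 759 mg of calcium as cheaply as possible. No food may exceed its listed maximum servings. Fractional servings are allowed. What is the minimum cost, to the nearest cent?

$0.75

Cost per mg of calcium: milk $0.0010, tofu $0.0071, oats $0.0098.
Take 2.505 servings of milk: +759.0 mg calcium for $0.75 (total $0.75, still need 0.0 mg).
Filling from the cheapest source first is optimal under one linear minimum: $0.75.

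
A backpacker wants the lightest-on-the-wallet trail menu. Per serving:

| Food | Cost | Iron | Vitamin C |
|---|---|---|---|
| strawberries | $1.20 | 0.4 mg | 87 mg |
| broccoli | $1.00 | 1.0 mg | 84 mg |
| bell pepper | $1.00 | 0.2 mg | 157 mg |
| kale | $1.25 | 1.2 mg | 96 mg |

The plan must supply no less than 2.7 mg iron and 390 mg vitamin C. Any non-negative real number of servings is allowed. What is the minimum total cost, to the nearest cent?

A basic optimal solution has at most two foods positive. Try each food alone and each pair with both targets met exactly.
strawberries only: max(2.7/0.4, 390/87) = 6.75 servings → $8.10.
broccoli only: max(2.7/1.0, 390/84) = 4.643 servings → $4.64.
bell pepper only: max(2.7/0.2, 390/157) = 13.5 servings → $13.50.
kale only: max(2.7/1.2, 390/96) = 4.062 servings → $5.08.
strawberries + broccoli with both tight: 3.056 servings and 1.478 servings → $5.14.
strawberries + bell pepper: intersection lies outside the first quadrant.
strawberries + kale with both tight: 3.164 servings and 1.195 servings → $5.29.
broccoli + bell pepper with both tight: 2.467 servings and 1.164 servings → $3.63.
broccoli + kale: the both-tight solution has a negative serving — not a feasible corner.
bell pepper + kale with both tight: 1.234 servings and 2.044 servings → $3.79.
So the least-cost plan costs $3.63.

$3.63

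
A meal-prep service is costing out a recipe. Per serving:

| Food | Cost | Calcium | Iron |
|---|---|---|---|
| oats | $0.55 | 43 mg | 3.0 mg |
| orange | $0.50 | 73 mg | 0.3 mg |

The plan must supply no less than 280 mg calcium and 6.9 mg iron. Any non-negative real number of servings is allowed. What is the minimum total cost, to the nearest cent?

$2.44

At the optimum either one food covers both requirements or two foods hit both targets exactly; no other combination can be cheaper.
oats only: max(280/43, 6.9/3.0) = 6.512 servings → $3.58.
orange only: max(280/73, 6.9/0.3) = 23 servings → $11.50.
oats + orange with both tight: 2.036 servings and 2.636 servings → $2.44.
Cheapest feasible corner: $2.44.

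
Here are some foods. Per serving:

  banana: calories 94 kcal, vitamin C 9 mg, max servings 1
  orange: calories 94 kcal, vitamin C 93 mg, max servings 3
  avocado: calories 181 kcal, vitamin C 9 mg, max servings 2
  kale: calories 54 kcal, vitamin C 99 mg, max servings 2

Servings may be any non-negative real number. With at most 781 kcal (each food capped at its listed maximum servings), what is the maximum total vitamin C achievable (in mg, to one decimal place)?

Vitamin C per kcal: kale 1.833, orange 0.9894, banana 0.09574, avocado 0.04972.
Take 2 servings of kale: uses 108 kcal, +198.0 mg vitamin C (running total 198.0 mg).
Take 3 servings of orange: uses 282 kcal, +279.0 mg vitamin C (running total 477.0 mg).
Take 1 serving of banana: uses 94 kcal, +9.0 mg vitamin C (running total 486.0 mg).
Take 1.641 servings of avocado: uses 297 kcal, +14.8 mg vitamin C (running total 500.8 mg).
Filling greedily by vitamin C-per-kcal is optimal for one linear limit, giving 500.8 mg.

500.8 mg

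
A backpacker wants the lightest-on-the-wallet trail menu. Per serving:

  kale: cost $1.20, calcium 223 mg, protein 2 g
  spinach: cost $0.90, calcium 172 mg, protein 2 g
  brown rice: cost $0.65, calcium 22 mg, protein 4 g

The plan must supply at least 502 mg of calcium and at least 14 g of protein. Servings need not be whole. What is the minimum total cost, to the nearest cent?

$3.79

For a min-cost LP with two ≥-constraints, a basic feasible solution has at most two positive variables.
kale only: max(502/223, 14/2) = 7 servings → $8.40.
spinach only: max(502/172, 14/2) = 7 servings → $6.30.
brown rice only: max(502/22, 14/4) = 22.82 servings → $14.83.
kale + spinach with both targets exact would need a negative amount; discard.
kale + brown rice with both tight: 2.005 servings and 2.498 servings → $4.03.
spinach + brown rice with both tight: 2.64 servings and 2.18 servings → $3.79.
The minimum over all feasible corners is $3.79.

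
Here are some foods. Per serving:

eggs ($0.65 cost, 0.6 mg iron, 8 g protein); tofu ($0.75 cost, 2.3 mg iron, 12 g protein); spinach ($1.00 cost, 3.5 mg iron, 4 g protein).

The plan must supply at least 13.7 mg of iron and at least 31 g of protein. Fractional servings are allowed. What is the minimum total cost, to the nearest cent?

Minimising a linear cost over {iron ≥ 13.7, protein ≥ 31, servings ≥ 0} — the optimum is at a vertex, using one or two foods.
eggs only: max(13.7/0.6, 31/8) = 22.83 servings → $14.84.
tofu only: max(13.7/2.3, 31/12) = 5.957 servings → $4.47.
spinach only: max(13.7/3.5, 31/4) = 7.75 servings → $7.75.
eggs + tofu: the both-tight solution has a negative serving — not a feasible corner.
eggs + spinach with both tight: 2.098 servings and 3.555 servings → $4.92.
tofu + spinach with both tight: 1.637 servings and 2.838 servings → $4.07.
Cheapest feasible corner: $4.07.

$4.07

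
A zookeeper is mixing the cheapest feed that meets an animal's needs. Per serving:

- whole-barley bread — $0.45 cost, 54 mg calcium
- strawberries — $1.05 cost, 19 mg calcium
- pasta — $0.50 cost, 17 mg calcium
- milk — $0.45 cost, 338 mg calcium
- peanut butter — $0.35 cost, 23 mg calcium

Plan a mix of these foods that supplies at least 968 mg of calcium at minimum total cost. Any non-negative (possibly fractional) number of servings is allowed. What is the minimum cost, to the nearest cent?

Cost per mg of calcium: milk $0.0013, whole-barley bread $0.0083, peanut butter $0.0152, pasta $0.0294, strawberries $0.0553.
With no serving limits, use only milk: 968 mg / 338 mg = 2.864 servings × $0.45 = $1.29.

$1.29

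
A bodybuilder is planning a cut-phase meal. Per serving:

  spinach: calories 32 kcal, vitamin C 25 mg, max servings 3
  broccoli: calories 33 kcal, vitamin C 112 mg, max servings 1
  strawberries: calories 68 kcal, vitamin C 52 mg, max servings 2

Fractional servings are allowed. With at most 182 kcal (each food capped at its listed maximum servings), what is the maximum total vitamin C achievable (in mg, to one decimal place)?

227.5 mg

Vitamin C per kcal: broccoli 3.394, spinach 0.7812, strawberries 0.7647.
Take 1 serving of broccoli: uses 33 kcal, +112.0 mg vitamin C (running total 112.0 mg).
Take 3 servings of spinach: uses 96 kcal, +75.0 mg vitamin C (running total 187.0 mg).
Take 0.7794 servings of strawberries: uses 53 kcal, +40.5 mg vitamin C (running total 227.5 mg).
Filling greedily by vitamin C-per-kcal is optimal for one linear limit, giving 227.5 mg.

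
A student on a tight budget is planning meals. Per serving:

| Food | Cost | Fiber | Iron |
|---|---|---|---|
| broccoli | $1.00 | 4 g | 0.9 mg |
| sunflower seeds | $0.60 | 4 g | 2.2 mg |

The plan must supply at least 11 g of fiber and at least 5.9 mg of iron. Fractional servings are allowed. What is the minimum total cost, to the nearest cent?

$1.65

With two linear requirements the optimum uses one or two foods; enumerate the corners.
broccoli only: max(11/4, 5.9/0.9) = 6.556 servings → $6.56.
sunflower seeds only: max(11/4, 5.9/2.2) = 2.75 servings → $1.65.
broccoli + sunflower seeds with both tight: 0.1154 servings and 2.635 servings → $1.70.
The minimum over all feasible corners is $1.65.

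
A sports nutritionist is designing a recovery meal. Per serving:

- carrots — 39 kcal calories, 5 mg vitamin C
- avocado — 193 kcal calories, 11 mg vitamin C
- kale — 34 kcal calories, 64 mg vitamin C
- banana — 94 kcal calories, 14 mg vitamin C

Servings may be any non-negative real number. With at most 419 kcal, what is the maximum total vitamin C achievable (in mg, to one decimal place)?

Vitamin C per kcal: kale 1.882, banana 0.1489, carrots 0.1282, avocado 0.05699.
With no serving limits, spend the whole calories allowance on kale: 419 kcal / 34 kcal × 64 mg = 788.7 mg.

788.7 mg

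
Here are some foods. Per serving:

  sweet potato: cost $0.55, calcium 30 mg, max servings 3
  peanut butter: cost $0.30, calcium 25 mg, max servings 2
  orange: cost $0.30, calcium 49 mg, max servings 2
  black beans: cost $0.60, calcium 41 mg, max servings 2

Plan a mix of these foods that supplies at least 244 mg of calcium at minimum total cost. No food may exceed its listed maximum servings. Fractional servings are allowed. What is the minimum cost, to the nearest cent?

Cost per mg of calcium: orange $0.0061, peanut butter $0.0120, black beans $0.0146, sweet potato $0.0183.
Take 2 servings of orange: +98.0 mg calcium for $0.60 (total $0.60, still need 146.0 mg).
Take 2 servings of peanut butter: +50.0 mg calcium for $0.60 (total $1.20, still need 96.0 mg).
Take 2 servings of black beans: +82.0 mg calcium for $1.20 (total $2.40, still need 14.0 mg).
Take 0.4667 servings of sweet potato: +14.0 mg calcium for $0.26 (total $2.66, still need 0.0 mg).
Filling from the cheapest source first is optimal under one linear minimum: $2.66.

$2.66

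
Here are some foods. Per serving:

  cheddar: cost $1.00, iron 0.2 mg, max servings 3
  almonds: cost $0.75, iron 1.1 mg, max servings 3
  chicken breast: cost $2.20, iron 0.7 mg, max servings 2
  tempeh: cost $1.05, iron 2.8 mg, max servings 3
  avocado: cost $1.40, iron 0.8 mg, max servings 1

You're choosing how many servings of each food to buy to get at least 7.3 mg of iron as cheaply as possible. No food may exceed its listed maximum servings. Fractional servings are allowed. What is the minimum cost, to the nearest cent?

$2.74

Cost per mg of iron: tempeh $0.3750, almonds $0.6818, avocado $1.7500, chicken breast $3.1429, cheddar $5.0000.
Take 2.607 servings of tempeh: +7.3 mg iron for $2.74 (total $2.74, still need 0.0 mg).
Filling from the cheapest source first is optimal under one linear minimum: $2.74.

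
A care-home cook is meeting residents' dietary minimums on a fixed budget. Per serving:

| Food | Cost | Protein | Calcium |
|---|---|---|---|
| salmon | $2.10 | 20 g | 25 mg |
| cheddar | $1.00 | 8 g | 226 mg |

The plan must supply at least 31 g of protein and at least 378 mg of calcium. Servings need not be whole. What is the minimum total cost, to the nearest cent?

$3.51

An LP optimum is at a vertex; with two nutrient constraints at most two foods are used. Check each candidate.
salmon only: max(31/20, 378/25) = 15.12 servings → $31.75.
cheddar only: max(31/8, 378/226) = 3.875 servings → $3.88.
salmon + cheddar with both tight: 0.9218 servings and 1.571 servings → $3.51.
So the least-cost plan costs $3.51.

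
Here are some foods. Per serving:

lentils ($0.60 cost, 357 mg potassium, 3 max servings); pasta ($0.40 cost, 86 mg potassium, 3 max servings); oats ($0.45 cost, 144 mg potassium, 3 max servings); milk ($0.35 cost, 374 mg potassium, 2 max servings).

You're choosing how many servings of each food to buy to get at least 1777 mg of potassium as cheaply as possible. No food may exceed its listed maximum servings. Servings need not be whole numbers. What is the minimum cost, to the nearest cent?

Cost per mg of potassium: milk $0.0009, lentils $0.0017, oats $0.0031, pasta $0.0047.
Take 2 servings of milk: +748.0 mg potassium for $0.70 (total $0.70, still need 1029.0 mg).
Take 2.882 servings of lentils: +1029.0 mg potassium for $1.73 (total $2.43, still need 0.0 mg).
Filling from the cheapest source first is optimal under one linear minimum: $2.43.

$2.43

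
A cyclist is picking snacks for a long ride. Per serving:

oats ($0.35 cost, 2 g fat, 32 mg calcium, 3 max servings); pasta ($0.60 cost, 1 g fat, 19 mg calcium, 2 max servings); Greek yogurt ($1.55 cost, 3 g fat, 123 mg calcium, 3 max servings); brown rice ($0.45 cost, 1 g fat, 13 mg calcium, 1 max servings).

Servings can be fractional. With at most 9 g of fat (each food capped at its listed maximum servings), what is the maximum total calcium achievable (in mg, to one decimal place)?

369.0 mg

Calcium per g fat: Greek yogurt 41, pasta 19, oats 16, brown rice 13.
Take 3 servings of Greek yogurt: uses 9 g fat, +369.0 mg calcium (running total 369.0 mg).
Filling greedily by calcium-per-g fat is optimal for one linear limit, giving 369.0 mg.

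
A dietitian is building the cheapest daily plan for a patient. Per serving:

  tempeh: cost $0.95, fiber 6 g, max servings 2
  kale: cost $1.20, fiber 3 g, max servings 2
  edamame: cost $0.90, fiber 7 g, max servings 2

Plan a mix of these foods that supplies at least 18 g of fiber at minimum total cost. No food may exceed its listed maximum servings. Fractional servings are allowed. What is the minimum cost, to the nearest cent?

Cost per g of fiber: edamame $0.1286, tempeh $0.1583, kale $0.4000.
Take 2 servings of edamame: +14.0 g fiber for $1.80 (total $1.80, still need 4.0 g).
Take 0.6667 servings of tempeh: +4.0 g fiber for $0.63 (total $2.43, still need 0.0 g).
Greedy by cheapest-per-g is optimal for a single linear constraint, so the minimum cost is $2.43.

$2.43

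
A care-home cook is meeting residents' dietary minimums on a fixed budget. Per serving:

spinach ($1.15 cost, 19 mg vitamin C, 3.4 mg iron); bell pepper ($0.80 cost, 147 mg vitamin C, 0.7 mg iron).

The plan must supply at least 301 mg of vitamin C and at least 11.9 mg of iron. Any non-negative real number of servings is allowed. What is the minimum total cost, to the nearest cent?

$4.95

spinach only: max(301/19, 11.9/3.4) = 15.84 servings → $18.22.
bell pepper only: max(301/147, 11.9/0.7) = 17 servings → $13.60.
spinach + bell pepper with both tight: 3.163 servings and 1.639 servings → $4.95.
Cheapest feasible corner: $4.95.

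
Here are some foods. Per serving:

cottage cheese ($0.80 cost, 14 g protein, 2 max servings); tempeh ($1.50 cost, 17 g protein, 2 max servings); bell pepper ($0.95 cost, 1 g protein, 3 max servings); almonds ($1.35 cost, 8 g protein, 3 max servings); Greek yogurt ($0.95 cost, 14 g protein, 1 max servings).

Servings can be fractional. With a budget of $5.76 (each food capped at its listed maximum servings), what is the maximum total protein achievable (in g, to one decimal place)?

77.2 g

Protein per dollar: cottage cheese 17.5, Greek yogurt 14.74, tempeh 11.33, almonds 5.926, bell pepper 1.053.
Take 2 servings of cottage cheese: spends $1.60, +28.0 g protein (running total 28.0 g).
Take 1 serving of Greek yogurt: spends $0.95, +14.0 g protein (running total 42.0 g).
Take 2 servings of tempeh: spends $3.00, +34.0 g protein (running total 76.0 g).
Take 0.1556 servings of almonds: spends $0.21, +1.2 g protein (running total 77.2 g).
Greedy by best ratio exhausts the cost allowance optimally: 77.2 g.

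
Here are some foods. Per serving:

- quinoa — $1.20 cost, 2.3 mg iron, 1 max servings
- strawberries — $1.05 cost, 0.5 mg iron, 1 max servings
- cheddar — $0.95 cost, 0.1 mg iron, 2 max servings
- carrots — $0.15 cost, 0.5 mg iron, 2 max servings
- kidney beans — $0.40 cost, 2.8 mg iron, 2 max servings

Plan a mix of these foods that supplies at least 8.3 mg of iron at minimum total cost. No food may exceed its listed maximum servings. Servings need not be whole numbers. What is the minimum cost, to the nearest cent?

$1.99

Cost per mg of iron: kidney beans $0.1429, carrots $0.3000, quinoa $0.5217, strawberries $2.1000, cheddar $9.5000.
Take 2 servings of kidney beans: +5.6 mg iron for $0.80 (total $0.80, still need 2.7 mg).
Take 2 servings of carrots: +1.0 mg iron for $0.30 (total $1.10, still need 1.7 mg).
Take 0.7391 servings of quinoa: +1.7 mg iron for $0.89 (total $1.99, still need 0.0 mg).
Filling from the cheapest source first is optimal under one linear minimum: $1.99.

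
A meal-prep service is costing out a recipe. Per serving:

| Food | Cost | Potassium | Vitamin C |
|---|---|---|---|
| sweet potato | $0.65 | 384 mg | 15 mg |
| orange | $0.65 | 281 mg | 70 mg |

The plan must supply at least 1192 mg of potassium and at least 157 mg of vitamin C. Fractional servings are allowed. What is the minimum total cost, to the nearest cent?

With two linear requirements the optimum uses one or two foods; enumerate the corners.
sweet potato only: max(1192/384, 157/15) = 10.47 servings → $6.80.
orange only: max(1192/281, 157/70) = 4.242 servings → $2.76.
sweet potato + orange with both tight: 1.735 servings and 1.871 servings → $2.34.
Cheapest feasible corner: $2.34.

$2.34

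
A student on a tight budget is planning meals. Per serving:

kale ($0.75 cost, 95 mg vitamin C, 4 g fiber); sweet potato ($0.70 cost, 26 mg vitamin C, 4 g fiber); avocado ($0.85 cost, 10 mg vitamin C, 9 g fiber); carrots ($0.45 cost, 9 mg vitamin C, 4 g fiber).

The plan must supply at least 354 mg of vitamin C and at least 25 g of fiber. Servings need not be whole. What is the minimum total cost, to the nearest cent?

$3.70

With two linear requirements the optimum uses one or two foods; enumerate the corners.
kale only: max(354/95, 25/4) = 6.25 servings → $4.69.
sweet potato only: max(354/26, 25/4) = 13.62 servings → $9.53.
avocado only: max(354/10, 25/9) = 35.4 servings → $30.09.
carrots only: max(354/9, 25/4) = 39.33 servings → $17.70.
kale + sweet potato with both tight: 2.775 servings and 3.475 servings → $4.51.
kale + avocado with both tight: 3.602 servings and 1.177 servings → $3.70.
kale + carrots with both tight: 3.462 servings and 2.788 servings → $3.85.
sweet potato + avocado with both targets exact would need a negative amount; discard.
sweet potato + carrots: the both-tight solution has a negative serving — not a feasible corner.
avocado + carrots: the both-tight solution has a negative serving — not a feasible corner.
So the least-cost plan costs $3.70.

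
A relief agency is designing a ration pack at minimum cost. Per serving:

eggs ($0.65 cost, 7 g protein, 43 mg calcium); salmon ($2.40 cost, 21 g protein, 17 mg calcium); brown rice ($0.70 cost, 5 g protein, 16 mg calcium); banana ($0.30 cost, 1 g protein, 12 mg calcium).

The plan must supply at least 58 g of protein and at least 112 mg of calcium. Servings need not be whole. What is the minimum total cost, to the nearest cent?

A basic optimal solution has at most two foods positive. Try each food alone and each pair with both targets met exactly.
eggs only: max(58/7, 112/43) = 8.286 servings → $5.39.
salmon only: max(58/21, 112/17) = 6.588 servings → $15.81.
brown rice only: max(58/5, 112/16) = 11.6 servings → $8.12.
banana only: max(58/1, 112/12) = 58 servings → $17.40.
eggs + salmon with both tight: 1.742 servings and 2.181 servings → $6.37.
eggs + brown rice with both targets exact would need a negative amount; discard.
eggs + banana: the both-tight solution has a negative serving — not a feasible corner.
salmon + brown rice with both tight: 1.466 servings and 5.442 servings → $7.33.
salmon + banana with both tight: 2.485 servings and 5.813 servings → $7.71.
brown rice + banana: the both-tight solution has a negative serving — not a feasible corner.
The minimum over all feasible corners is $5.39.

$5.39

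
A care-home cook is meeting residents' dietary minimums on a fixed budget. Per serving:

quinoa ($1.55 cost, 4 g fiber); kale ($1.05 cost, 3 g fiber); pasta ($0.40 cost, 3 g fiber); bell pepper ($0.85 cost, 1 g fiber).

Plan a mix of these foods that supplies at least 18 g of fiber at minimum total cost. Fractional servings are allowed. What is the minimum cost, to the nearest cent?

$2.40

Cost per g of fiber: pasta $0.1333, kale $0.3500, quinoa $0.3875, bell pepper $0.8500.
With no serving limits, use only pasta: 18 g / 3 g = 6 servings × $0.40 = $2.40.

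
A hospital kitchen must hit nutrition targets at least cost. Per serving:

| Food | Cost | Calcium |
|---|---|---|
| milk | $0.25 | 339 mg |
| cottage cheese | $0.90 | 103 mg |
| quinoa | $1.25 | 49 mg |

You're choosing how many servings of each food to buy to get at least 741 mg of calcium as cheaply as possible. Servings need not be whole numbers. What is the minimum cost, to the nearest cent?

$0.55

Cost per mg of calcium: milk $0.0007, cottage cheese $0.0087, quinoa $0.0255.
With no serving limits, use only milk: 741 mg / 339 mg = 2.186 servings × $0.25 = $0.55.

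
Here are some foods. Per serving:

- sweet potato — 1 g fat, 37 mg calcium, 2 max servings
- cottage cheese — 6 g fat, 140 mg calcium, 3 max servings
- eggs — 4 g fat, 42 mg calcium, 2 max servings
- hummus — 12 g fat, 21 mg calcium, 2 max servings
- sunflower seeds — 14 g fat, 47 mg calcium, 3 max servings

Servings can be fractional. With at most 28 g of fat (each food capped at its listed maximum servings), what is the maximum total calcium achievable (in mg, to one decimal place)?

578.0 mg

Calcium per g fat: sweet potato 37, cottage cheese 23.33, eggs 10.5, sunflower seeds 3.357, hummus 1.75.
Take 2 servings of sweet potato: uses 2 g fat, +74.0 mg calcium (running total 74.0 mg).
Take 3 servings of cottage cheese: uses 18 g fat, +420.0 mg calcium (running total 494.0 mg).
Take 2 servings of eggs: uses 8 g fat, +84.0 mg calcium (running total 578.0 mg).
Greedy by best ratio exhausts the fat allowance optimally: 578.0 mg.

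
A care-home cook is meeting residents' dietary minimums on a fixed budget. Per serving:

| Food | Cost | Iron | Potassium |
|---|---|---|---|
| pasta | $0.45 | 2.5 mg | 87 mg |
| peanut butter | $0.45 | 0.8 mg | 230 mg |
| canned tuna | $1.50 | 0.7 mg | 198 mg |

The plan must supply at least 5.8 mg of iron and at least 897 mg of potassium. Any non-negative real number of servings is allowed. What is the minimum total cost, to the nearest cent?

$2.10

With two linear requirements the optimum uses one or two foods; enumerate the corners.
pasta only: max(5.8/2.5, 897/87) = 10.31 servings → $4.64.
peanut butter only: max(5.8/0.8, 897/230) = 7.25 servings → $3.26.
canned tuna only: max(5.8/0.7, 897/198) = 8.286 servings → $12.43.
pasta + peanut butter with both tight: 1.22 servings and 3.439 servings → $2.10.
pasta + canned tuna with both tight: 1.199 servings and 4.003 servings → $6.54.
peanut butter + canned tuna: the both-tight solution has a negative serving — not a feasible corner.
Cheapest feasible corner: $2.10.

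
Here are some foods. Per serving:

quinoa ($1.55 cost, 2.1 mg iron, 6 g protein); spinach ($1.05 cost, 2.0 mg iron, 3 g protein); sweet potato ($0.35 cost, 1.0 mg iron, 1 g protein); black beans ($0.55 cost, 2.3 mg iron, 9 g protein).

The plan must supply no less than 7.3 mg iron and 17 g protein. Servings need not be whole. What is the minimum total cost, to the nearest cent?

At the optimum either one food covers both requirements or two foods hit both targets exactly; no other combination can be cheaper.
quinoa only: max(7.3/2.1, 17/6) = 3.476 servings → $5.39.
spinach only: max(7.3/2.0, 17/3) = 5.667 servings → $5.95.
sweet potato only: max(7.3/1.0, 17/1) = 17 servings → $5.95.
black beans only: max(7.3/2.3, 17/9) = 3.174 servings → $1.75.
quinoa + spinach with both tight: 2.123 servings and 1.421 servings → $4.78.
quinoa + sweet potato with both tight: 2.487 servings and 2.077 servings → $4.58.
quinoa + black beans: the both-tight solution has a negative serving — not a feasible corner.
spinach + sweet potato: intersection lies outside the first quadrant.
spinach + black beans with both tight: 2.396 servings and 1.09 servings → $3.12.
sweet potato + black beans with both tight: 3.97 servings and 1.448 servings → $2.19.
So the least-cost plan costs $1.75.

$1.75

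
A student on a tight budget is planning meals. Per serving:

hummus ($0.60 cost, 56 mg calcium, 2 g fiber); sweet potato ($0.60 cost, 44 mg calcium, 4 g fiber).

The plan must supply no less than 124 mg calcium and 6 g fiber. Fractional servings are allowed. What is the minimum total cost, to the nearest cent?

hummus only: max(124/56, 6/2) = 3 servings → $1.80.
sweet potato only: max(124/44, 6/4) = 2.818 servings → $1.69.
hummus + sweet potato with both tight: 1.706 servings and 0.6471 servings → $1.41.
The minimum over all feasible corners is $1.41.

$1.41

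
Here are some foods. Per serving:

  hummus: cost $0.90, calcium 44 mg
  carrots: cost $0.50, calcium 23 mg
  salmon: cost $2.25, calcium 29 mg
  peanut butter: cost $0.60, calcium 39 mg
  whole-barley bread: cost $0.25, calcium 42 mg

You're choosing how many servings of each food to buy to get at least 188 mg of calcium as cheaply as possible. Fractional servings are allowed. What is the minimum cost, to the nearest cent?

Cost per mg of calcium: whole-barley bread $0.0060, peanut butter $0.0154, hummus $0.0205, carrots $0.0217, salmon $0.0776.
With no serving limits, use only whole-barley bread: 188 mg / 42 mg = 4.476 servings × $0.25 = $1.12.

$1.12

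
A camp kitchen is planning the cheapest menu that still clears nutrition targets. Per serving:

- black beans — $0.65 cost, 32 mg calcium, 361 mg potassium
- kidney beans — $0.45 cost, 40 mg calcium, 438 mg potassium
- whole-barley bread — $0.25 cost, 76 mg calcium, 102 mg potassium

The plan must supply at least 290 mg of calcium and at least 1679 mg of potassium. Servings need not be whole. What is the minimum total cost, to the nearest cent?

$2.02

The cheapest plan sits at a corner of the feasible region — with two constraints it uses at most two foods.
black beans only: max(290/32, 1679/361) = 9.062 servings → $5.89.
kidney beans only: max(290/40, 1679/438) = 7.25 servings → $3.26.
whole-barley bread only: max(290/76, 1679/102) = 16.46 servings → $4.12.
black beans + kidney beans: intersection lies outside the first quadrant.
black beans + whole-barley bread with both tight: 4.055 servings and 2.108 servings → $3.16.
kidney beans + whole-barley bread with both tight: 3.356 servings and 2.049 servings → $2.02.
Cheapest feasible corner: $2.02.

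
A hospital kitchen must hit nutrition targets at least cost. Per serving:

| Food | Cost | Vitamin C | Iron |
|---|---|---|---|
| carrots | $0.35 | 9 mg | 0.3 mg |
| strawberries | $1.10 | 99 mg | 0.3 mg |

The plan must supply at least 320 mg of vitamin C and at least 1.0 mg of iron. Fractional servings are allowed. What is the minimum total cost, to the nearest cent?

$3.58

For a min-cost LP with two ≥-constraints, a basic feasible solution has at most two positive variables.
carrots only: max(320/9, 1.0/0.3) = 35.56 servings → $12.44.
strawberries only: max(320/99, 1.0/0.3) = 3.333 servings → $3.67.
carrots + strawberries with both tight: 0.1111 servings and 3.222 servings → $3.58.
The minimum over all feasible corners is $3.58.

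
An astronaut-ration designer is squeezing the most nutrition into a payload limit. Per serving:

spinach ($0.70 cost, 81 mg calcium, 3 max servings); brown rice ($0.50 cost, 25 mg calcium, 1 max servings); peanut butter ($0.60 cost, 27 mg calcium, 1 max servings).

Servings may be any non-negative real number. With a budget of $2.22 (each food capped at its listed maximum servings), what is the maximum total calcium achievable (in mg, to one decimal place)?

Calcium per dollar: spinach 115.7, brown rice 50, peanut butter 45.
Take 3 servings of spinach: spends $2.10, +243.0 mg calcium (running total 243.0 mg).
Take 0.24 servings of brown rice: spends $0.12, +6.0 mg calcium (running total 249.0 mg).
Greedy by best ratio exhausts the cost allowance optimally: 249.0 mg.

249.0 mg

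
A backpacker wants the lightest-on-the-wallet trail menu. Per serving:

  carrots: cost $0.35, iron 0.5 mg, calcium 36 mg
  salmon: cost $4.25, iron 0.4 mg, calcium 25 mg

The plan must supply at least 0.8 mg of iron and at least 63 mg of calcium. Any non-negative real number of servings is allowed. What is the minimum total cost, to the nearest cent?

$0.61

Minimising a linear cost over {iron ≥ 0.8, calcium ≥ 63, servings ≥ 0} — the optimum is at a vertex, using one or two foods.
carrots only: max(0.8/0.5, 63/36) = 1.75 servings → $0.61.
salmon only: max(0.8/0.4, 63/25) = 2.52 servings → $10.71.
carrots + salmon: intersection lies outside the first quadrant.
Cheapest feasible corner: $0.61.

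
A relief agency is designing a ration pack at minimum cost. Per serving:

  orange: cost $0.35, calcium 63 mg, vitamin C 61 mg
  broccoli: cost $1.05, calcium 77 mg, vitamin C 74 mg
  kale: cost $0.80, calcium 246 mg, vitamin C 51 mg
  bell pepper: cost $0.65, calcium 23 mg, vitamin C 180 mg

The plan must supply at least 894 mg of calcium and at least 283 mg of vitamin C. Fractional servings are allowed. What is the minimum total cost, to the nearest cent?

This is a tiny linear program; its minimum lies at a vertex of the feasible set. List the vertices and price them.
orange only: max(894/63, 283/61) = 14.19 servings → $4.97.
broccoli only: max(894/77, 283/74) = 11.61 servings → $12.19.
kale only: max(894/246, 283/51) = 5.549 servings → $4.44.
bell pepper only: max(894/23, 283/180) = 38.87 servings → $25.27.
orange + broccoli: intersection lies outside the first quadrant.
orange + kale with both tight: 2.037 servings and 3.112 servings → $3.20.
orange + bell pepper: the both-tight solution has a negative serving — not a feasible corner.
broccoli + kale with both tight: 1.683 servings and 3.107 servings → $4.25.
broccoli + bell pepper: the both-tight solution has a negative serving — not a feasible corner.
kale + bell pepper with both tight: 3.582 servings and 0.5573 servings → $3.23.
So the least-cost plan costs $3.20.

$3.20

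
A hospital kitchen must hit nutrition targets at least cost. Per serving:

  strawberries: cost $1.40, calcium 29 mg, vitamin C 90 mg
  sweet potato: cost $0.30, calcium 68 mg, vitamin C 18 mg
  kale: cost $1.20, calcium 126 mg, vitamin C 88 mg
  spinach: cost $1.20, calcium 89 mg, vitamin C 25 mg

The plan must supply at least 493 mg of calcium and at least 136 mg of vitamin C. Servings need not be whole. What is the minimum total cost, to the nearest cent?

$2.24

strawberries only: max(493/29, 136/90) = 17 servings → $23.80.
sweet potato only: max(493/68, 136/18) = 7.556 servings → $2.27.
kale only: max(493/126, 136/88) = 3.913 servings → $4.70.
spinach only: max(493/89, 136/25) = 5.539 servings → $6.65.
strawberries + sweet potato with both tight: 0.06681 servings and 7.222 servings → $2.26.
strawberries + kale with both targets exact would need a negative amount; discard.
strawberries + spinach with both targets exact would need a negative amount; discard.
sweet potato + kale with both tight: 7.064 servings and 0.1006 servings → $2.24.
sweet potato + spinach with both tight: 2.255 servings and 3.816 servings → $5.26.
kale + spinach: the both-tight solution has a negative serving — not a feasible corner.
So the least-cost plan costs $2.24.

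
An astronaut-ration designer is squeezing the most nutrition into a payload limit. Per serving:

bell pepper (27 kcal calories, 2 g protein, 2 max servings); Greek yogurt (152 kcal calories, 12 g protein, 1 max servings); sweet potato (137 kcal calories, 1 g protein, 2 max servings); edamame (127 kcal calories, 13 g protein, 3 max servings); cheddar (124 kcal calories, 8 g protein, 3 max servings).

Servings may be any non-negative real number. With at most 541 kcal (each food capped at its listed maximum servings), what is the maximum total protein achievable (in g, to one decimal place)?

51.6 g

Protein per kcal: edamame 0.1024, Greek yogurt 0.07895, bell pepper 0.07407, cheddar 0.06452, sweet potato 0.007299.
Take 3 servings of edamame: uses 381 kcal, +39.0 g protein (running total 39.0 g).
Take 1 serving of Greek yogurt: uses 152 kcal, +12.0 g protein (running total 51.0 g).
Take 0.2963 servings of bell pepper: uses 8 kcal, +0.6 g protein (running total 51.6 g).
Filling greedily by protein-per-kcal is optimal for one linear limit, giving 51.6 g.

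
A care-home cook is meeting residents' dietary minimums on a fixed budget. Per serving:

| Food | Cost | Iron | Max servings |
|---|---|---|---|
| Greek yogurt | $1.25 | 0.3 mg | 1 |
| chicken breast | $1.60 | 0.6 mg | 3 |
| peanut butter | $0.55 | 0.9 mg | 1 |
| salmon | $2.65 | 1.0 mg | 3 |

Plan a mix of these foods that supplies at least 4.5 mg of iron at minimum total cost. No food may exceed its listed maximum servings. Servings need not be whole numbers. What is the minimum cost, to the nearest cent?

Cost per mg of iron: peanut butter $0.6111, salmon $2.6500, chicken breast $2.6667, Greek yogurt $4.1667.
Take 1 serving of peanut butter: +0.9 mg iron for $0.55 (total $0.55, still need 3.6 mg).
Take 3 servings of salmon: +3.0 mg iron for $7.95 (total $8.50, still need 0.6 mg).
Take 1 serving of chicken breast: +0.6 mg iron for $1.60 (total $10.10, still need 0.0 mg).
Greedy by cheapest-per-mg is optimal for a single linear constraint, so the minimum cost is $10.10.

$10.10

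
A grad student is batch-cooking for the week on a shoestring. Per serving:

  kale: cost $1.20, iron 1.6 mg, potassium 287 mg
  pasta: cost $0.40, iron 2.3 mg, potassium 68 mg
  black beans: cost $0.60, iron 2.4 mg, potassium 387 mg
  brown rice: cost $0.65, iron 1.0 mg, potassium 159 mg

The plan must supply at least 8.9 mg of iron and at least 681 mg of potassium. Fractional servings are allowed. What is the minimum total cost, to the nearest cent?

$1.79

Compare the cost at each extreme point of the feasible region.
kale only: max(8.9/1.6, 681/287) = 5.562 servings → $6.67.
pasta only: max(8.9/2.3, 681/68) = 10.01 servings → $4.01.
black beans only: max(8.9/2.4, 681/387) = 3.708 servings → $2.23.
brown rice only: max(8.9/1.0, 681/159) = 8.9 servings → $5.79.
kale + pasta with both tight: 1.743 servings and 2.657 servings → $3.15.
kale + black beans with both targets exact would need a negative amount; discard.
kale + brown rice: intersection lies outside the first quadrant.
pasta + black beans with both tight: 2.49 servings and 1.322 servings → $1.79.
pasta + brown rice with both tight: 2.466 servings and 3.228 servings → $3.08.
black beans + brown rice: the both-tight solution has a negative serving — not a feasible corner.
The minimum over all feasible corners is $1.79.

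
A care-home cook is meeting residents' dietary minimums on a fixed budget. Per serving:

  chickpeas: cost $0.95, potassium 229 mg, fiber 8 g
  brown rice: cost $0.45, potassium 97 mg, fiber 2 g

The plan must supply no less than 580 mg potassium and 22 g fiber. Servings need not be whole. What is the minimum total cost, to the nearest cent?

$2.61

For a min-cost LP with two ≥-constraints, a basic feasible solution has at most two positive variables.
chickpeas only: max(580/229, 22/8) = 2.75 servings → $2.61.
brown rice only: max(580/97, 22/2) = 11 servings → $4.95.
chickpeas + brown rice: the both-tight solution has a negative serving — not a feasible corner.
The minimum over all feasible corners is $2.61.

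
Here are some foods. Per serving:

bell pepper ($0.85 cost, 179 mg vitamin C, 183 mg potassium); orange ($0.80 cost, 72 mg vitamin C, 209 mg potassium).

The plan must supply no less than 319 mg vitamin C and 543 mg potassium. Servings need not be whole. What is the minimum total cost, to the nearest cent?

bell pepper only: max(319/179, 543/183) = 2.967 servings → $2.52.
orange only: max(319/72, 543/209) = 4.431 servings → $3.54.
bell pepper + orange with both tight: 1.138 servings and 1.602 servings → $2.25.
The minimum over all feasible corners is $2.25.

$2.25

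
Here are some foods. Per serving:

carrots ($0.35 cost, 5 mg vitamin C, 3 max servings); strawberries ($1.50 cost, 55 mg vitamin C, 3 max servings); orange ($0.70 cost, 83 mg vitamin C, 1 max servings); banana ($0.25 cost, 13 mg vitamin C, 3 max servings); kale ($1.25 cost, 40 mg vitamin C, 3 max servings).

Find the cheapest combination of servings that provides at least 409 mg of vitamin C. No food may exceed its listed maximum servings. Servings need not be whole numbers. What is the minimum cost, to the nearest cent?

$9.84

Cost per mg of vitamin C: orange $0.0084, banana $0.0192, strawberries $0.0273, kale $0.0312, carrots $0.0700.
Take 1 serving of orange: +83.0 mg vitamin C for $0.70 (total $0.70, still need 326.0 mg).
Take 3 servings of banana: +39.0 mg vitamin C for $0.75 (total $1.45, still need 287.0 mg).
Take 3 servings of strawberries: +165.0 mg vitamin C for $4.50 (total $5.95, still need 122.0 mg).
Take 3 servings of kale: +120.0 mg vitamin C for $3.75 (total $9.70, still need 2.0 mg).
Take 0.4 servings of carrots: +2.0 mg vitamin C for $0.14 (total $9.84, still need 0.0 mg).
Greedy by cheapest-per-mg is optimal for a single linear constraint, so the minimum cost is $9.84.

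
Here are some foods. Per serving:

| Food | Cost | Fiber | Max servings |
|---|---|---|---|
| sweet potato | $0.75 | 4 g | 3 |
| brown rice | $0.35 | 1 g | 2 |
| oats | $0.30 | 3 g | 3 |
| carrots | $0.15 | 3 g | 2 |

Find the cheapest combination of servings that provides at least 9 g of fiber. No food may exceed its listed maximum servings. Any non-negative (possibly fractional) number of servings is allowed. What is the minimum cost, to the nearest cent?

$0.60

Cost per g of fiber: carrots $0.0500, oats $0.1000, sweet potato $0.1875, brown rice $0.3500.
Take 2 servings of carrots: +6.0 g fiber for $0.30 (total $0.30, still need 3.0 g).
Take 1 serving of oats: +3.0 g fiber for $0.30 (total $0.60, still need 0.0 g).
Greedy by cheapest-per-g is optimal for a single linear constraint, so the minimum cost is $0.60.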